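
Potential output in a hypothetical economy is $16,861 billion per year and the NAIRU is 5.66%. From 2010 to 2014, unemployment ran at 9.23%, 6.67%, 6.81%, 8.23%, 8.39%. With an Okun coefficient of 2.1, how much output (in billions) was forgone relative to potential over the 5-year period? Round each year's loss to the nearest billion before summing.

$3,906 billion

Year 2010: gap = -2.1 × (9.23 - 5.66) = -7.497%, loss ≈ 16861 × 7.497/100 ≈ 1264.
Year 2011: gap = -2.1 × (6.67 - 5.66) = -2.121%, loss ≈ 16861 × 2.121/100 ≈ 358.
Year 2012: gap = -2.1 × (6.81 - 5.66) = -2.415%, loss ≈ 16861 × 2.415/100 ≈ 407.
Year 2013: gap = -2.1 × (8.23 - 5.66) = -5.397%, loss ≈ 16861 × 5.397/100 ≈ 910.
Year 2014: gap = -2.1 × (8.39 - 5.66) = -5.733%, loss ≈ 16861 × 5.733/100 ≈ 967.
Total lost output = 1264 + 358 + 407 + 910 + 967 = 3906 billion.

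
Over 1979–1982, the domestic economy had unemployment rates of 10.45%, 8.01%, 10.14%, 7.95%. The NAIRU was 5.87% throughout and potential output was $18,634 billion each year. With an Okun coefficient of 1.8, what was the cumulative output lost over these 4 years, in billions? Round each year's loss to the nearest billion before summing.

$4,384 billion

Year 1979: gap = -1.8 × (10.45 - 5.87) = -8.244%, loss ≈ 18634 × 8.244/100 ≈ 1536.
Year 1980: gap = -1.8 × (8.01 - 5.87) = -3.852%, loss ≈ 18634 × 3.852/100 ≈ 718.
Year 1981: gap = -1.8 × (10.14 - 5.87) = -7.686%, loss ≈ 18634 × 7.686/100 ≈ 1432.
Year 1982: gap = -1.8 × (7.95 - 5.87) = -3.744%, loss ≈ 18634 × 3.744/100 ≈ 698.
Total lost output = 1536 + 718 + 1432 + 698 = 4384 billion.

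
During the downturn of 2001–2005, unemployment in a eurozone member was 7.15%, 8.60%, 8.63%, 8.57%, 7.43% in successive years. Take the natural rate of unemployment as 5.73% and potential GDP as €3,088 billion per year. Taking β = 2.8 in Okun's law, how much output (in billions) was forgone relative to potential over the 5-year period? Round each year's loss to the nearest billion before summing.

€1,015 billion

Year 2001: gap = -2.8 × (7.15 - 5.73) = -3.976%, loss ≈ 3088 × 3.976/100 ≈ 123.
Year 2002: gap = -2.8 × (8.6 - 5.73) = -8.036%, loss ≈ 3088 × 8.036/100 ≈ 248.
Year 2003: gap = -2.8 × (8.63 - 5.73) = -8.12%, loss ≈ 3088 × 8.12/100 ≈ 251.
Year 2004: gap = -2.8 × (8.57 - 5.73) = -7.952%, loss ≈ 3088 × 7.952/100 ≈ 246.
Year 2005: gap = -2.8 × (7.43 - 5.73) = -4.76%, loss ≈ 3088 × 4.76/100 ≈ 147.
Total lost output = 123 + 248 + 251 + 246 + 147 = 1015 billion.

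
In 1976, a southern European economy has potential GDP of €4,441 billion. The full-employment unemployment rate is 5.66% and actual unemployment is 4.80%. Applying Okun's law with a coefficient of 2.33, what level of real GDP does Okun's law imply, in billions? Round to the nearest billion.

€4,530 billion

Unemployment gap = 4.8 - 5.66 = -0.86 points, so the output gap is -2.33 × (-0.86) = 2.0038%.
Actual GDP = 4441 × (1 + 2.0038/100) = 4441 × 1.020038 ≈ 4530 billion.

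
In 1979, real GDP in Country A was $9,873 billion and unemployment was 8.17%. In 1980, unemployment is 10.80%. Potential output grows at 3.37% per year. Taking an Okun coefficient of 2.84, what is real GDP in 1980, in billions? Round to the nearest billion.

Δu = 10.8 - 8.17 = 2.63 points.
Okun's law (growth form): g_Y = g_Y* - β × Δu = 3.37 - 2.84 × (2.63) = 3.37 - 7.4692 = -4.0992%.
Real GDP in the next year = 9873 × (1 - 4.0992/100) = 9873 × 0.959008 ≈ 9468 billion.

$9,468 billion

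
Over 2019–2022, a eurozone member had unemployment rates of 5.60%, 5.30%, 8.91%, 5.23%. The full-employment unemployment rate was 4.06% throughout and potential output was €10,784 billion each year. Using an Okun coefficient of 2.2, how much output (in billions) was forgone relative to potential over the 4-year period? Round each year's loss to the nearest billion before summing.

€2,088 billion

Year 2019: gap = -2.2 × (5.6 - 4.06) = -3.388%, loss ≈ 10784 × 3.388/100 ≈ 365.
Year 2020: gap = -2.2 × (5.3 - 4.06) = -2.728%, loss ≈ 10784 × 2.728/100 ≈ 294.
Year 2021: gap = -2.2 × (8.91 - 4.06) = -10.67%, loss ≈ 10784 × 10.67/100 ≈ 1151.
Year 2022: gap = -2.2 × (5.23 - 4.06) = -2.574%, loss ≈ 10784 × 2.574/100 ≈ 278.
Total lost output = 365 + 294 + 1151 + 278 = 2088 billion.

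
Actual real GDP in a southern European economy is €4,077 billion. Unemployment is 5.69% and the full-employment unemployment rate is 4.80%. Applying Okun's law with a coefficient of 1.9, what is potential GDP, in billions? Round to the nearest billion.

€4,147 billion

Unemployment gap = 5.69 - 4.8 = 0.89 points, so output gap = -1.9 × 0.89 = -1.691%.
Since Y = Y* × (1 + gap/100), Y* = 4077/0.98309 ≈ 4147 billion.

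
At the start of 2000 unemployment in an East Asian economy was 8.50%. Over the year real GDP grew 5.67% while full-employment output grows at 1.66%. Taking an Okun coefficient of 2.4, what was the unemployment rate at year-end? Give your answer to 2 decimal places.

6.83%

Growth-rate Okun's law: g_Y = g_Y* - β × Δu, so Δu = (g_Y* - g_Y)/β.
Δu = (1.66 - 5.67)/2.4 = -4.01/2.4 = -1.67 percentage points.
Year-end unemployment = 8.5 - 1.67 = 6.83%.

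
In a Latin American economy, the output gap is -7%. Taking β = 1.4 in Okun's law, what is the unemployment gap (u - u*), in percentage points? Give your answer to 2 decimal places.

5.00 percentage points

Okun's law: output gap = -β × (u - u*), so u - u* = -(output gap)/β.
u - u* = -(-7)/1.4 = 5 percentage points.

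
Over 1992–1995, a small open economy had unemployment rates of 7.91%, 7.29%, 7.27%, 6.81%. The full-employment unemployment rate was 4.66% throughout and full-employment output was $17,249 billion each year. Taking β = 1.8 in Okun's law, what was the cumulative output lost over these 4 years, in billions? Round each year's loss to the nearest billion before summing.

Year 1992: gap = -1.8 × (7.91 - 4.66) = -5.85%, loss ≈ 17249 × 5.85/100 ≈ 1009.
Year 1993: gap = -1.8 × (7.29 - 4.66) = -4.734%, loss ≈ 17249 × 4.734/100 ≈ 817.
Year 1994: gap = -1.8 × (7.27 - 4.66) = -4.698%, loss ≈ 17249 × 4.698/100 ≈ 810.
Year 1995: gap = -1.8 × (6.81 - 4.66) = -3.87%, loss ≈ 17249 × 3.87/100 ≈ 668.
Total lost output = 1009 + 817 + 810 + 668 = 3304 billion.

$3,304 billion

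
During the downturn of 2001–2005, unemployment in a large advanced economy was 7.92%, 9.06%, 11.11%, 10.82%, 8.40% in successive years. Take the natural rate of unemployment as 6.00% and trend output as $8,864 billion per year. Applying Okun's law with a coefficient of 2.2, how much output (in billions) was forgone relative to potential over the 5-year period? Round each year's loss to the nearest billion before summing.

$3,375 billion

Year 2001: gap = -2.2 × (7.92 - 6) = -4.224%, loss ≈ 8864 × 4.224/100 ≈ 374.
Year 2002: gap = -2.2 × (9.06 - 6) = -6.732%, loss ≈ 8864 × 6.732/100 ≈ 597.
Year 2003: gap = -2.2 × (11.11 - 6) = -11.242%, loss ≈ 8864 × 11.242/100 ≈ 996.
Year 2004: gap = -2.2 × (10.82 - 6) = -10.604%, loss ≈ 8864 × 10.604/100 ≈ 940.
Year 2005: gap = -2.2 × (8.4 - 6) = -5.28%, loss ≈ 8864 × 5.28/100 ≈ 468.
Total lost output = 374 + 597 + 996 + 940 + 468 = 3375 billion.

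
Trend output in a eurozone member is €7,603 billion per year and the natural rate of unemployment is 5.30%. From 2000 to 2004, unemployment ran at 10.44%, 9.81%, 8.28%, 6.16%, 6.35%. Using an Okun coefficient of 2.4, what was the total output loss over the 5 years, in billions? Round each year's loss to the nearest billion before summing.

Year 2000: gap = -2.4 × (10.44 - 5.3) = -12.336%, loss ≈ 7603 × 12.336/100 ≈ 938.
Year 2001: gap = -2.4 × (9.81 - 5.3) = -10.824%, loss ≈ 7603 × 10.824/100 ≈ 823.
Year 2002: gap = -2.4 × (8.28 - 5.3) = -7.152%, loss ≈ 7603 × 7.152/100 ≈ 544.
Year 2003: gap = -2.4 × (6.16 - 5.3) = -2.064%, loss ≈ 7603 × 2.064/100 ≈ 157.
Year 2004: gap = -2.4 × (6.35 - 5.3) = -2.52%, loss ≈ 7603 × 2.52/100 ≈ 192.
Total lost output = 938 + 823 + 544 + 157 + 192 = 2654 billion.

€2,654 billion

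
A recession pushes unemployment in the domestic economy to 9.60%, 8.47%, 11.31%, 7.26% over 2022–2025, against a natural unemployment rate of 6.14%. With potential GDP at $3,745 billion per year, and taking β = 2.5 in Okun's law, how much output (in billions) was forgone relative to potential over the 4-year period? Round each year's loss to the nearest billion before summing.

$1,131 billion

Year 2022: gap = -2.5 × (9.6 - 6.14) = -8.65%, loss ≈ 3745 × 8.65/100 ≈ 324.
Year 2023: gap = -2.5 × (8.47 - 6.14) = -5.825%, loss ≈ 3745 × 5.825/100 ≈ 218.
Year 2024: gap = -2.5 × (11.31 - 6.14) = -12.925%, loss ≈ 3745 × 12.925/100 ≈ 484.
Year 2025: gap = -2.5 × (7.26 - 6.14) = -2.8%, loss ≈ 3745 × 2.8/100 ≈ 105.
Total lost output = 324 + 218 + 484 + 105 = 1131 billion.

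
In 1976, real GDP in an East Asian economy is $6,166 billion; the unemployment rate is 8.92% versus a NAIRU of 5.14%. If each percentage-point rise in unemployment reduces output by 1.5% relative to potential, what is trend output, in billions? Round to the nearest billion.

$6,537 billion

Unemployment gap = 8.92 - 5.14 = 3.78 points, so output gap = -1.5 × 3.78 = -5.67%.
Since Y = Y* × (1 + gap/100), Y* = 6166/0.9433 ≈ 6537 billion.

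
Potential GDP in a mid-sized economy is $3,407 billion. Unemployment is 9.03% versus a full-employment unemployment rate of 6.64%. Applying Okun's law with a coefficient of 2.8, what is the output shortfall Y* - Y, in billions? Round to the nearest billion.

$228 billion

Output gap = -2.8 × (9.03 - 6.64) = -2.8 × 2.39 = -6.692%.
Actual GDP ≈ 3407 × 0.93308 ≈ 3179 billion, so the shortfall is 3407 - 3179 = 228 billion.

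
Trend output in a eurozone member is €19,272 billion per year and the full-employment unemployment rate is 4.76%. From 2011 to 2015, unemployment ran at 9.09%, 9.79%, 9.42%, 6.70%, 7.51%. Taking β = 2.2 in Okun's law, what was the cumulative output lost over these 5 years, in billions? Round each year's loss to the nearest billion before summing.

Year 2011: gap = -2.2 × (9.09 - 4.76) = -9.526%, loss ≈ 19272 × 9.526/100 ≈ 1836.
Year 2012: gap = -2.2 × (9.79 - 4.76) = -11.066%, loss ≈ 19272 × 11.066/100 ≈ 2133.
Year 2013: gap = -2.2 × (9.42 - 4.76) = -10.252%, loss ≈ 19272 × 10.252/100 ≈ 1976.
Year 2014: gap = -2.2 × (6.7 - 4.76) = -4.268%, loss ≈ 19272 × 4.268/100 ≈ 823.
Year 2015: gap = -2.2 × (7.51 - 4.76) = -6.05%, loss ≈ 19272 × 6.05/100 ≈ 1166.
Total lost output = 1836 + 2133 + 1976 + 823 + 1166 = 7934 billion.

€7,934 billion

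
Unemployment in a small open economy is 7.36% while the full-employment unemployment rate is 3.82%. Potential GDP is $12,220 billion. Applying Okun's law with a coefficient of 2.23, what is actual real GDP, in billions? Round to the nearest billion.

$11,255 billion

Unemployment gap = 7.36 - 3.82 = 3.54 points, so the output gap is -2.23 × 3.54 = -7.8942%.
Actual GDP = 12220 × (1 - 7.8942/100) = 12220 × 0.921058 ≈ 11255 billion.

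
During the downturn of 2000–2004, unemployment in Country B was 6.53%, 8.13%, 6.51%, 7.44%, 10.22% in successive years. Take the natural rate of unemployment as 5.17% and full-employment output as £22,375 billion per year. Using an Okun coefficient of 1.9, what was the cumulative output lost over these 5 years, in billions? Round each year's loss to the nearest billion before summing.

£5,518 billion

Year 2000: gap = -1.9 × (6.53 - 5.17) = -2.584%, loss ≈ 22375 × 2.584/100 ≈ 578.
Year 2001: gap = -1.9 × (8.13 - 5.17) = -5.624%, loss ≈ 22375 × 5.624/100 ≈ 1258.
Year 2002: gap = -1.9 × (6.51 - 5.17) = -2.546%, loss ≈ 22375 × 2.546/100 ≈ 570.
Year 2003: gap = -1.9 × (7.44 - 5.17) = -4.313%, loss ≈ 22375 × 4.313/100 ≈ 965.
Year 2004: gap = -1.9 × (10.22 - 5.17) = -9.595%, loss ≈ 22375 × 9.595/100 ≈ 2147.
Total lost output = 578 + 1258 + 570 + 965 + 2147 = 5518 billion.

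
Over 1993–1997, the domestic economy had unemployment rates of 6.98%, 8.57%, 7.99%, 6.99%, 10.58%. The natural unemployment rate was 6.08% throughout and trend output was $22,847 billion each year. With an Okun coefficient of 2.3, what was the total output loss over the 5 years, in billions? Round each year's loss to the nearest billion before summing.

$5,628 billion

Year 1993: gap = -2.3 × (6.98 - 6.08) = -2.07%, loss ≈ 22847 × 2.07/100 ≈ 473.
Year 1994: gap = -2.3 × (8.57 - 6.08) = -5.727%, loss ≈ 22847 × 5.727/100 ≈ 1308.
Year 1995: gap = -2.3 × (7.99 - 6.08) = -4.393%, loss ≈ 22847 × 4.393/100 ≈ 1004.
Year 1996: gap = -2.3 × (6.99 - 6.08) = -2.093%, loss ≈ 22847 × 2.093/100 ≈ 478.
Year 1997: gap = -2.3 × (10.58 - 6.08) = -10.35%, loss ≈ 22847 × 10.35/100 ≈ 2365.
Total lost output = 473 + 1308 + 1004 + 478 + 2365 = 5628 billion.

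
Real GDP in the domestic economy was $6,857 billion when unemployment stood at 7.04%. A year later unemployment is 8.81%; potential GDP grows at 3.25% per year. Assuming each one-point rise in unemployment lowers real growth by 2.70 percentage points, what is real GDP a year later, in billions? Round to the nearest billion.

Δu = 8.81 - 7.04 = 1.77 points.
Okun's law (growth form): g_Y = g_Y* - β × Δu = 3.25 - 2.70 × (1.77) = 3.25 - 4.779 = -1.529%.
Real GDP in the next year = 6857 × (1 - 1.529/100) = 6857 × 0.98471 ≈ 6752 billion.

$6,752 billion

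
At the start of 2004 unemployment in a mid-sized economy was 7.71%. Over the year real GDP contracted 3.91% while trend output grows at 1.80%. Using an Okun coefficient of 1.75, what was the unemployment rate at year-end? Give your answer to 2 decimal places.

10.97%

Growth-rate Okun's law: g_Y = g_Y* - β × Δu, so Δu = (g_Y* - g_Y)/β.
Δu = (1.8 + 3.91)/1.75 = 5.71/1.75 = 3.26 percentage points.
Year-end unemployment = 7.71 + 3.26 = 10.97%.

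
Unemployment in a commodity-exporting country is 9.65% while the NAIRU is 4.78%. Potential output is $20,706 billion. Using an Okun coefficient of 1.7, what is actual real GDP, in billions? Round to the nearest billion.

$18,992 billion

Unemployment gap = 9.65 - 4.78 = 4.87 points, so the output gap is -1.7 × 4.87 = -8.279%.
Actual GDP = 20706 × (1 - 8.279/100) = 20706 × 0.91721 ≈ 18992 billion.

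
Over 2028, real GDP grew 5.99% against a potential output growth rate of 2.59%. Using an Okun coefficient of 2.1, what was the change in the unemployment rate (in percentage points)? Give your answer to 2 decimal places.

-1.62 percentage points

Growth-rate Okun's law: g_Y = g_Y* - β × Δu, so Δu = (g_Y* - g_Y)/β.
Δu = (2.59 - 5.99)/2.1 = -3.4/2.1 = -1.62 percentage points.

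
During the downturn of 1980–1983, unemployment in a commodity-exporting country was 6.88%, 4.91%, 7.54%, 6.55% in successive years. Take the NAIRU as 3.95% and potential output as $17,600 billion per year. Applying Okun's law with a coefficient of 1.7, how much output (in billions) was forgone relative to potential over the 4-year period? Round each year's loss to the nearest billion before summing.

$3,016 billion

Year 1980: gap = -1.7 × (6.88 - 3.95) = -4.981%, loss ≈ 17600 × 4.981/100 ≈ 877.
Year 1981: gap = -1.7 × (4.91 - 3.95) = -1.632%, loss ≈ 17600 × 1.632/100 ≈ 287.
Year 1982: gap = -1.7 × (7.54 - 3.95) = -6.103%, loss ≈ 17600 × 6.103/100 ≈ 1074.
Year 1983: gap = -1.7 × (6.55 - 3.95) = -4.42%, loss ≈ 17600 × 4.42/100 ≈ 778.
Total lost output = 877 + 287 + 1074 + 778 = 3016 billion.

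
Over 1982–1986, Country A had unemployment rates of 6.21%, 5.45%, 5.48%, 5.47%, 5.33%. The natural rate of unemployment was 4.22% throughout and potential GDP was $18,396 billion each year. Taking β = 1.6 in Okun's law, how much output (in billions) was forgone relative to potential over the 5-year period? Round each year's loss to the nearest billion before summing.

$2,014 billion

Year 1982: gap = -1.6 × (6.21 - 4.22) = -3.184%, loss ≈ 18396 × 3.184/100 ≈ 586.
Year 1983: gap = -1.6 × (5.45 - 4.22) = -1.968%, loss ≈ 18396 × 1.968/100 ≈ 362.
Year 1984: gap = -1.6 × (5.48 - 4.22) = -2.016%, loss ≈ 18396 × 2.016/100 ≈ 371.
Year 1985: gap = -1.6 × (5.47 - 4.22) = -2%, loss ≈ 18396 × 2/100 ≈ 368.
Year 1986: gap = -1.6 × (5.33 - 4.22) = -1.776%, loss ≈ 18396 × 1.776/100 ≈ 327.
Total lost output = 586 + 362 + 371 + 368 + 327 = 2014 billion.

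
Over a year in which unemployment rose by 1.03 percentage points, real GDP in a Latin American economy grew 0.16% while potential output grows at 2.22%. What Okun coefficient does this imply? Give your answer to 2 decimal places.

Growth form: g_Y = g_Y* - β × Δu, so β = (g_Y* - g_Y)/Δu.
β = (2.22 - 0.16)/1.03 = 2.06/1.03 = 2.00.

β ≈ 2.00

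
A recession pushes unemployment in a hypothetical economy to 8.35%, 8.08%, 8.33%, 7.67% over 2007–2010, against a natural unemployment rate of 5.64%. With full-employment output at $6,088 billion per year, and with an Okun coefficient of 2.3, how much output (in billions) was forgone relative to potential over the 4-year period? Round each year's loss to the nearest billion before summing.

Year 2007: gap = -2.3 × (8.35 - 5.64) = -6.233%, loss ≈ 6088 × 6.233/100 ≈ 379.
Year 2008: gap = -2.3 × (8.08 - 5.64) = -5.612%, loss ≈ 6088 × 5.612/100 ≈ 342.
Year 2009: gap = -2.3 × (8.33 - 5.64) = -6.187%, loss ≈ 6088 × 6.187/100 ≈ 377.
Year 2010: gap = -2.3 × (7.67 - 5.64) = -4.669%, loss ≈ 6088 × 4.669/100 ≈ 284.
Total lost output = 379 + 342 + 377 + 284 = 1382 billion.

$1,382 billion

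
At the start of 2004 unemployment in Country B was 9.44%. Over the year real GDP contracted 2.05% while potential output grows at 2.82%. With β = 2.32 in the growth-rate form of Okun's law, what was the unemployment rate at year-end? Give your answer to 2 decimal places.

Growth-rate Okun's law: g_Y = g_Y* - β × Δu, so Δu = (g_Y* - g_Y)/β.
Δu = (2.82 + 2.05)/2.32 = 4.87/2.32 = 2.10 percentage points.
Year-end unemployment = 9.44 + 2.1 = 11.54%.

11.54%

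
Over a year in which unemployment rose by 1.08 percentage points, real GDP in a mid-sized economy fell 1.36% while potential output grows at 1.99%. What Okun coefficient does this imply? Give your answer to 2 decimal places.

β ≈ 3.10

Growth form: g_Y = g_Y* - β × Δu, so β = (g_Y* - g_Y)/Δu.
β = (1.99 + 1.36)/1.08 = 3.35/1.08 = 3.10.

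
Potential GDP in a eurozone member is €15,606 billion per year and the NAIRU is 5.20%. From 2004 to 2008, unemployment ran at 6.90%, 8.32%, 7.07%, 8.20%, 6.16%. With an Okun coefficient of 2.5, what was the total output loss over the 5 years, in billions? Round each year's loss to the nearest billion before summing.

€4,155 billion

Year 2004: gap = -2.5 × (6.9 - 5.2) = -4.25%, loss ≈ 15606 × 4.25/100 ≈ 663.
Year 2005: gap = -2.5 × (8.32 - 5.2) = -7.8%, loss ≈ 15606 × 7.8/100 ≈ 1217.
Year 2006: gap = -2.5 × (7.07 - 5.2) = -4.675%, loss ≈ 15606 × 4.675/100 ≈ 730.
Year 2007: gap = -2.5 × (8.2 - 5.2) = -7.5%, loss ≈ 15606 × 7.5/100 ≈ 1170.
Year 2008: gap = -2.5 × (6.16 - 5.2) = -2.4%, loss ≈ 15606 × 2.4/100 ≈ 375.
Total lost output = 663 + 1217 + 730 + 1170 + 375 = 4155 billion.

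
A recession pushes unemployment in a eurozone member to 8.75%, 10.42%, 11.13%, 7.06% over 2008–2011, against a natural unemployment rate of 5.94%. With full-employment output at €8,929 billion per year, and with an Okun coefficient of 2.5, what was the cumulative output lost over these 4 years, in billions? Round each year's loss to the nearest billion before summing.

€3,036 billion

Year 2008: gap = -2.5 × (8.75 - 5.94) = -7.025%, loss ≈ 8929 × 7.025/100 ≈ 627.
Year 2009: gap = -2.5 × (10.42 - 5.94) = -11.2%, loss ≈ 8929 × 11.2/100 ≈ 1000.
Year 2010: gap = -2.5 × (11.13 - 5.94) = -12.975%, loss ≈ 8929 × 12.975/100 ≈ 1159.
Year 2011: gap = -2.5 × (7.06 - 5.94) = -2.8%, loss ≈ 8929 × 2.8/100 ≈ 250.
Total lost output = 627 + 1000 + 1159 + 250 = 3036 billion.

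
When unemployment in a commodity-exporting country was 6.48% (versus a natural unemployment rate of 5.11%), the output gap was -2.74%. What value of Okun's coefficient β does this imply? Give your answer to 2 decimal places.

β ≈ 2.00

Okun's law: output gap = -β × (u - u*).
-2.74 = -β × (6.48 - 5.11) = -β × 1.37, so β = 2.74/1.37 = 2.00.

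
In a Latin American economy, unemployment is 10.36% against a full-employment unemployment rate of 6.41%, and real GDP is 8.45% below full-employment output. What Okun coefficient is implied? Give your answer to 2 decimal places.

Okun's law: output gap = -β × (u - u*).
-8.45 = -β × (10.36 - 6.41) = -β × 3.95, so β = 8.45/3.95 = 2.14.

β ≈ 2.14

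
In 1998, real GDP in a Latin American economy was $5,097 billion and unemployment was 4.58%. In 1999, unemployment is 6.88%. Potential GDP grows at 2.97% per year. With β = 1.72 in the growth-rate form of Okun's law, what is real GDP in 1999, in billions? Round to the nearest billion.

Δu = 6.88 - 4.58 = 2.3 points.
Okun's law (growth form): g_Y = g_Y* - β × Δu = 2.97 - 1.72 × (2.30) = 2.97 - 3.956 = -0.986%.
Real GDP in the next year = 5097 × (1 - 0.986/100) = 5097 × 0.99014 ≈ 5047 billion.

$5,047 billion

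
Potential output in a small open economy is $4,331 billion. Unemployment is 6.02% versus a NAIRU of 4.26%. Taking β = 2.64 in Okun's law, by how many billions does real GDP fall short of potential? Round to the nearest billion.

$201 billion

Output gap = -2.64 × (6.02 - 4.26) = -2.64 × 1.76 = -4.6464%.
Actual GDP ≈ 4331 × 0.953536 ≈ 4130 billion, so the shortfall is 4331 - 4130 = 201 billion.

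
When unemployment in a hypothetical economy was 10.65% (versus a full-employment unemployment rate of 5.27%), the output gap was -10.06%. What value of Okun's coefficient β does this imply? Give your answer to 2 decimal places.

Okun's law: output gap = -β × (u - u*).
-10.06 = -β × (10.65 - 5.27) = -β × 5.38, so β = 10.06/5.38 = 1.87.

β ≈ 1.87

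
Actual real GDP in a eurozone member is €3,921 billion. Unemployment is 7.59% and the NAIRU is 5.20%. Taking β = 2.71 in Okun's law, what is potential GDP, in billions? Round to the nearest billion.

Unemployment gap = 7.59 - 5.2 = 2.39 points, so output gap = -2.71 × 2.39 = -6.4769%.
Since Y = Y* × (1 + gap/100), Y* = 3921/0.935231 ≈ 4193 billion.

€4,193 billion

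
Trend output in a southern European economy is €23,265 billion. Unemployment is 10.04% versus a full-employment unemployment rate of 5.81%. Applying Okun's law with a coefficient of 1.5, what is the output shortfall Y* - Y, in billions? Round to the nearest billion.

€1,476 billion

Output gap = -1.5 × (10.04 - 5.81) = -1.5 × 4.23 = -6.345%.
Actual GDP ≈ 23265 × 0.93655 ≈ 21789 billion, so the shortfall is 23265 - 21789 = 1476 billion.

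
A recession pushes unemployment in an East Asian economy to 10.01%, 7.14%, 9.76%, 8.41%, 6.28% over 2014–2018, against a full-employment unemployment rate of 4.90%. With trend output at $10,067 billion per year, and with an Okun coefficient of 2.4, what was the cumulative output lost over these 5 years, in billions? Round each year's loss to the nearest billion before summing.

$4,131 billion

Year 2014: gap = -2.4 × (10.01 - 4.9) = -12.264%, loss ≈ 10067 × 12.264/100 ≈ 1235.
Year 2015: gap = -2.4 × (7.14 - 4.9) = -5.376%, loss ≈ 10067 × 5.376/100 ≈ 541.
Year 2016: gap = -2.4 × (9.76 - 4.9) = -11.664%, loss ≈ 10067 × 11.664/100 ≈ 1174.
Year 2017: gap = -2.4 × (8.41 - 4.9) = -8.424%, loss ≈ 10067 × 8.424/100 ≈ 848.
Year 2018: gap = -2.4 × (6.28 - 4.9) = -3.312%, loss ≈ 10067 × 3.312/100 ≈ 333.
Total lost output = 1235 + 541 + 1174 + 848 + 333 = 4131 billion.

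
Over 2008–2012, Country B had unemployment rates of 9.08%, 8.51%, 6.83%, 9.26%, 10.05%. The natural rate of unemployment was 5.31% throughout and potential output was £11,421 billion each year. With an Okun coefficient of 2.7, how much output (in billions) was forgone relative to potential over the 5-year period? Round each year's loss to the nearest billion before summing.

Year 2008: gap = -2.7 × (9.08 - 5.31) = -10.179%, loss ≈ 11421 × 10.179/100 ≈ 1163.
Year 2009: gap = -2.7 × (8.51 - 5.31) = -8.64%, loss ≈ 11421 × 8.64/100 ≈ 987.
Year 2010: gap = -2.7 × (6.83 - 5.31) = -4.104%, loss ≈ 11421 × 4.104/100 ≈ 469.
Year 2011: gap = -2.7 × (9.26 - 5.31) = -10.665%, loss ≈ 11421 × 10.665/100 ≈ 1218.
Year 2012: gap = -2.7 × (10.05 - 5.31) = -12.798%, loss ≈ 11421 × 12.798/100 ≈ 1462.
Total lost output = 1163 + 987 + 469 + 1218 + 1462 = 5299 billion.

£5,299 billion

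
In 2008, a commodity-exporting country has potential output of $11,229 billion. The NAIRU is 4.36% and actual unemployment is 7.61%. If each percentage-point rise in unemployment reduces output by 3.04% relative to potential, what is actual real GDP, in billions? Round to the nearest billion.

Unemployment gap = 7.61 - 4.36 = 3.25 points, so the output gap is -3.04 × 3.25 = -9.88%.
Actual GDP = 11229 × (1 - 9.88/100) = 11229 × 0.9012 ≈ 10120 billion.

$10,120 billion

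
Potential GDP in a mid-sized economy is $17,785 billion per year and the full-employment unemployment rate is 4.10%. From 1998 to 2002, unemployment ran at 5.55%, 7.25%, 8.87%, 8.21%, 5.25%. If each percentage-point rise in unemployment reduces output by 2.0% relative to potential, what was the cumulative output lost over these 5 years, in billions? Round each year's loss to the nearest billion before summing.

Year 1998: gap = -2.0 × (5.55 - 4.1) = -2.9%, loss ≈ 17785 × 2.9/100 ≈ 516.
Year 1999: gap = -2.0 × (7.25 - 4.1) = -6.3%, loss ≈ 17785 × 6.3/100 ≈ 1120.
Year 2000: gap = -2.0 × (8.87 - 4.1) = -9.54%, loss ≈ 17785 × 9.54/100 ≈ 1697.
Year 2001: gap = -2.0 × (8.21 - 4.1) = -8.22%, loss ≈ 17785 × 8.22/100 ≈ 1462.
Year 2002: gap = -2.0 × (5.25 - 4.1) = -2.3%, loss ≈ 17785 × 2.3/100 ≈ 409.
Total lost output = 516 + 1120 + 1697 + 1462 + 409 = 5204 billion.

$5,204 billion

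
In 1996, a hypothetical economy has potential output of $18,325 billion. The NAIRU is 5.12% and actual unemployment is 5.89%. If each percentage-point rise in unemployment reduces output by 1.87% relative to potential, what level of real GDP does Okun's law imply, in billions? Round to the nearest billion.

Unemployment gap = 5.89 - 5.12 = 0.77 points, so the output gap is -1.87 × 0.77 = -1.4399%.
Actual GDP = 18325 × (1 - 1.4399/100) = 18325 × 0.985601 ≈ 18061 billion.

$18,061 billion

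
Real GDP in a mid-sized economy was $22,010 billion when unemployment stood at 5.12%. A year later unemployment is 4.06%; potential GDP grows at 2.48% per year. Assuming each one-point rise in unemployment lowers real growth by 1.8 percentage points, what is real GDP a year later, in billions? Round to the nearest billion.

$22,976 billion

Δu = 4.06 - 5.12 = -1.06 points.
Okun's law (growth form): g_Y = g_Y* - β × Δu = 2.48 - 1.8 × (-1.06) = 2.48 + 1.908 = 4.388%.
Real GDP in the next year = 22010 × (1 + 4.388/100) = 22010 × 1.04388 ≈ 22976 billion.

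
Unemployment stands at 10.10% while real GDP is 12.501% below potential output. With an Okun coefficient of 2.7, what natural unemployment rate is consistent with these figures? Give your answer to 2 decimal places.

From Okun's law, u - u* = -(output gap)/β = -(-12.501)/2.7 = 4.63 points.
So u* = 10.1 - 4.63 = 5.47%.

5.47%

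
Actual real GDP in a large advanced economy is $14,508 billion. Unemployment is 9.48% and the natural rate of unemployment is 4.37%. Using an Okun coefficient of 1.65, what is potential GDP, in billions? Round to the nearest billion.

Unemployment gap = 9.48 - 4.37 = 5.11 points, so output gap = -1.65 × 5.11 = -8.4315%.
Since Y = Y* × (1 + gap/100), Y* = 14508/0.915685 ≈ 15844 billion.

$15,844 billion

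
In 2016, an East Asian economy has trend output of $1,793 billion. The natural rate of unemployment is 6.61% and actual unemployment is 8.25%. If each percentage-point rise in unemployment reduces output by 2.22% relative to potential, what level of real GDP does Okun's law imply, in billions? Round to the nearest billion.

$1,728 billion

Unemployment gap = 8.25 - 6.61 = 1.64 points, so the output gap is -2.22 × 1.64 = -3.6408%.
Actual GDP = 1793 × (1 - 3.6408/100) = 1793 × 0.963592 ≈ 1728 billion.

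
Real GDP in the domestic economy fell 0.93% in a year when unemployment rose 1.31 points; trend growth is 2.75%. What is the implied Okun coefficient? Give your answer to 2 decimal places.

Growth form: g_Y = g_Y* - β × Δu, so β = (g_Y* - g_Y)/Δu.
β = (2.75 + 0.93)/1.31 = 3.68/1.31 = 2.81.

β ≈ 2.81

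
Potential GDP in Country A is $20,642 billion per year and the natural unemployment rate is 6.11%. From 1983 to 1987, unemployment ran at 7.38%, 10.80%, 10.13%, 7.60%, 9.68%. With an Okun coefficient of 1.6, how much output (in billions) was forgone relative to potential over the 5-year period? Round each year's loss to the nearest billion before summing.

$4,967 billion

Year 1983: gap = -1.6 × (7.38 - 6.11) = -2.032%, loss ≈ 20642 × 2.032/100 ≈ 419.
Year 1984: gap = -1.6 × (10.8 - 6.11) = -7.504%, loss ≈ 20642 × 7.504/100 ≈ 1549.
Year 1985: gap = -1.6 × (10.13 - 6.11) = -6.432%, loss ≈ 20642 × 6.432/100 ≈ 1328.
Year 1986: gap = -1.6 × (7.6 - 6.11) = -2.384%, loss ≈ 20642 × 2.384/100 ≈ 492.
Year 1987: gap = -1.6 × (9.68 - 6.11) = -5.712%, loss ≈ 20642 × 5.712/100 ≈ 1179.
Total lost output = 419 + 1549 + 1328 + 492 + 1179 = 4967 billion.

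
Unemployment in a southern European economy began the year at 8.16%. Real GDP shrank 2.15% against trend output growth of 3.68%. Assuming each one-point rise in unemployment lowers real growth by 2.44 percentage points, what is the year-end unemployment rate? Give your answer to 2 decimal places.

Growth-rate Okun's law: g_Y = g_Y* - β × Δu, so Δu = (g_Y* - g_Y)/β.
Δu = (3.68 + 2.15)/2.44 = 5.83/2.44 = 2.39 percentage points.
Year-end unemployment = 8.16 + 2.39 = 10.55%.

10.55%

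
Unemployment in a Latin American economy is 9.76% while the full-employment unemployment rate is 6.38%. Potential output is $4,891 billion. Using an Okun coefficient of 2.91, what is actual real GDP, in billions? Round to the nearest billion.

Unemployment gap = 9.76 - 6.38 = 3.38 points, so the output gap is -2.91 × 3.38 = -9.8358%.
Actual GDP = 4891 × (1 - 9.8358/100) = 4891 × 0.901642 ≈ 4410 billion.

$4,410 billion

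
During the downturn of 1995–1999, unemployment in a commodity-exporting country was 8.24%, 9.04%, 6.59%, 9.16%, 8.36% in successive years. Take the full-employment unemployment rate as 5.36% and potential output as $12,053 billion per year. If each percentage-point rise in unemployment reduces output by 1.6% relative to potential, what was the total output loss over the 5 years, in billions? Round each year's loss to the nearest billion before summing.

Year 1995: gap = -1.6 × (8.24 - 5.36) = -4.608%, loss ≈ 12053 × 4.608/100 ≈ 555.
Year 1996: gap = -1.6 × (9.04 - 5.36) = -5.888%, loss ≈ 12053 × 5.888/100 ≈ 710.
Year 1997: gap = -1.6 × (6.59 - 5.36) = -1.968%, loss ≈ 12053 × 1.968/100 ≈ 237.
Year 1998: gap = -1.6 × (9.16 - 5.36) = -6.08%, loss ≈ 12053 × 6.08/100 ≈ 733.
Year 1999: gap = -1.6 × (8.36 - 5.36) = -4.8%, loss ≈ 12053 × 4.8/100 ≈ 579.
Total lost output = 555 + 710 + 237 + 733 + 579 = 2814 billion.

$2,814 billion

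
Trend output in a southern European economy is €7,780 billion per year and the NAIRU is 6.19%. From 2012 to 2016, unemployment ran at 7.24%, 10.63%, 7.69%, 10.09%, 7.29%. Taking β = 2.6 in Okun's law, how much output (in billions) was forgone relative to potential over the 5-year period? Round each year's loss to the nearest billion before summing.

Year 2012: gap = -2.6 × (7.24 - 6.19) = -2.73%, loss ≈ 7780 × 2.73/100 ≈ 212.
Year 2013: gap = -2.6 × (10.63 - 6.19) = -11.544%, loss ≈ 7780 × 11.544/100 ≈ 898.
Year 2014: gap = -2.6 × (7.69 - 6.19) = -3.9%, loss ≈ 7780 × 3.9/100 ≈ 303.
Year 2015: gap = -2.6 × (10.09 - 6.19) = -10.14%, loss ≈ 7780 × 10.14/100 ≈ 789.
Year 2016: gap = -2.6 × (7.29 - 6.19) = -2.86%, loss ≈ 7780 × 2.86/100 ≈ 223.
Total lost output = 212 + 898 + 303 + 789 + 223 = 2425 billion.

€2,425 billion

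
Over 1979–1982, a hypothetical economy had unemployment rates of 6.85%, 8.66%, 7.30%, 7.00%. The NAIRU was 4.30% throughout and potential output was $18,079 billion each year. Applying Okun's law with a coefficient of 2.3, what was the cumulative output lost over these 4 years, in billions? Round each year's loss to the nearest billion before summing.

$5,243 billion

Year 1979: gap = -2.3 × (6.85 - 4.3) = -5.865%, loss ≈ 18079 × 5.865/100 ≈ 1060.
Year 1980: gap = -2.3 × (8.66 - 4.3) = -10.028%, loss ≈ 18079 × 10.028/100 ≈ 1813.
Year 1981: gap = -2.3 × (7.3 - 4.3) = -6.9%, loss ≈ 18079 × 6.9/100 ≈ 1247.
Year 1982: gap = -2.3 × (7 - 4.3) = -6.21%, loss ≈ 18079 × 6.21/100 ≈ 1123.
Total lost output = 1060 + 1813 + 1247 + 1123 = 5243 billion.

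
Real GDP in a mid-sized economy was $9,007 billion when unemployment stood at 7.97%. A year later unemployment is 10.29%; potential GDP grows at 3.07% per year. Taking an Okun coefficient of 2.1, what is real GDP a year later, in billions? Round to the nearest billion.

Δu = 10.29 - 7.97 = 2.32 points.
Okun's law (growth form): g_Y = g_Y* - β × Δu = 3.07 - 2.1 × (2.32) = 3.07 - 4.872 = -1.802%.
Real GDP in the next year = 9007 × (1 - 1.802/100) = 9007 × 0.98198 ≈ 8845 billion.

$8,845 billion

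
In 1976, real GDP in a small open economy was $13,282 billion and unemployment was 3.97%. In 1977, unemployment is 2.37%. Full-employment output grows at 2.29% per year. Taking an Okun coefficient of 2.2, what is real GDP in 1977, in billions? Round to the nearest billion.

Δu = 2.37 - 3.97 = -1.6 points.
Okun's law (growth form): g_Y = g_Y* - β × Δu = 2.29 - 2.2 × (-1.60) = 2.29 + 3.52 = 5.81%.
Real GDP in the next year = 13282 × (1 + 5.81/100) = 13282 × 1.0581 ≈ 14054 billion.

$14,054 billion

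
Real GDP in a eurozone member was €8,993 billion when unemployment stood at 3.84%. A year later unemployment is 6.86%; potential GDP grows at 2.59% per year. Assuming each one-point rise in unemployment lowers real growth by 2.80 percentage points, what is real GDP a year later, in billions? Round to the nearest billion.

Δu = 6.86 - 3.84 = 3.02 points.
Okun's law (growth form): g_Y = g_Y* - β × Δu = 2.59 - 2.80 × (3.02) = 2.59 - 8.456 = -5.866%.
Real GDP in the next year = 8993 × (1 - 5.866/100) = 8993 × 0.94134 ≈ 8465 billion.

€8,465 billion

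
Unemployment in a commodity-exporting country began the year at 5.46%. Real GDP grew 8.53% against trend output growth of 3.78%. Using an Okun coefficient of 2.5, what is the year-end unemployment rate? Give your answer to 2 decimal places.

3.56%

Growth-rate Okun's law: g_Y = g_Y* - β × Δu, so Δu = (g_Y* - g_Y)/β.
Δu = (3.78 - 8.53)/2.5 = -4.75/2.5 = -1.90 percentage points.
Year-end unemployment = 5.46 - 1.9 = 3.56%.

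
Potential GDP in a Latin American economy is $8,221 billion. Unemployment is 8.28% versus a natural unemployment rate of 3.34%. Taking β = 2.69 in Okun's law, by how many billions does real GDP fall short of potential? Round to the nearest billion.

$1,092 billion

Output gap = -2.69 × (8.28 - 3.34) = -2.69 × 4.94 = -13.2886%.
Actual GDP ≈ 8221 × 0.867114 ≈ 7129 billion, so the shortfall is 8221 - 7129 = 1092 billion.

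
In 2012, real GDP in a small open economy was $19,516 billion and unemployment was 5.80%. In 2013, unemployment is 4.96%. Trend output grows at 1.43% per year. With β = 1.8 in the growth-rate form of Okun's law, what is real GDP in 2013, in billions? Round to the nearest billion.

Δu = 4.96 - 5.8 = -0.84 points.
Okun's law (growth form): g_Y = g_Y* - β × Δu = 1.43 - 1.8 × (-0.84) = 1.43 + 1.512 = 2.942%.
Real GDP in the next year = 19516 × (1 + 2.942/100) = 19516 × 1.02942 ≈ 20090 billion.

$20,090 billion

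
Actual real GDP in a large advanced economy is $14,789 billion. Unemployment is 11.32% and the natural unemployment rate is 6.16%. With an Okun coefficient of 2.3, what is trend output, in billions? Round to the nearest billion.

$16,781 billion

Unemployment gap = 11.32 - 6.16 = 5.16 points, so output gap = -2.3 × 5.16 = -11.868%.
Since Y = Y* × (1 + gap/100), Y* = 14789/0.88132 ≈ 16781 billion.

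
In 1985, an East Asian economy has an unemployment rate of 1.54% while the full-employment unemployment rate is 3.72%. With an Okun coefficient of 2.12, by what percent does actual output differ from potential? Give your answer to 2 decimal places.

The unemployment gap is 1.54 - 3.72 = -2.18 percentage points.
Okun's law gives an output gap of -2.12 × (-2.18) = 4.6216%, i.e. 4.62% above potential.

4.62%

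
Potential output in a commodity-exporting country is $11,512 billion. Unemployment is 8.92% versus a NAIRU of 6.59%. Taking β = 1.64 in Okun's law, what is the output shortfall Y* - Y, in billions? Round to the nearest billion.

$440 billion

Output gap = -1.64 × (8.92 - 6.59) = -1.64 × 2.33 = -3.8212%.
Actual GDP ≈ 11512 × 0.961788 ≈ 11072 billion, so the shortfall is 11512 - 11072 = 440 billion.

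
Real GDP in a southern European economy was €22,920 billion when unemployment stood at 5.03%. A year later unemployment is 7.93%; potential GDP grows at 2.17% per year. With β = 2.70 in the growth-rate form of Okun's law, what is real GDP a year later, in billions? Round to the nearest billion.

€21,623 billion

Δu = 7.93 - 5.03 = 2.9 points.
Okun's law (growth form): g_Y = g_Y* - β × Δu = 2.17 - 2.70 × (2.90) = 2.17 - 7.83 = -5.66%.
Real GDP in the next year = 22920 × (1 - 5.66/100) = 22920 × 0.9434 ≈ 21623 billion.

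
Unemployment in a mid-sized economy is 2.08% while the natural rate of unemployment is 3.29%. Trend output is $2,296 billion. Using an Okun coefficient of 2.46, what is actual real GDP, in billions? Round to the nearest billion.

Unemployment gap = 2.08 - 3.29 = -1.21 points, so the output gap is -2.46 × (-1.21) = 2.9766%.
Actual GDP = 2296 × (1 + 2.9766/100) = 2296 × 1.029766 ≈ 2364 billion.

$2,364 billion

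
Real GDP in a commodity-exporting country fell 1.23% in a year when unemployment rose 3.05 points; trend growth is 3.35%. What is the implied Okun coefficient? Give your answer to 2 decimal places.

Growth form: g_Y = g_Y* - β × Δu, so β = (g_Y* - g_Y)/Δu.
β = (3.35 + 1.23)/3.05 = 4.58/3.05 = 1.50.

β ≈ 1.50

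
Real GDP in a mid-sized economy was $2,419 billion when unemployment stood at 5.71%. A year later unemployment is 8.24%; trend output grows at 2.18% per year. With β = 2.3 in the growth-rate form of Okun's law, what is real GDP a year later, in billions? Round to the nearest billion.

Δu = 8.24 - 5.71 = 2.53 points.
Okun's law (growth form): g_Y = g_Y* - β × Δu = 2.18 - 2.3 × (2.53) = 2.18 - 5.819 = -3.639%.
Real GDP in the next year = 2419 × (1 - 3.639/100) = 2419 × 0.96361 ≈ 2331 billion.

$2,331 billion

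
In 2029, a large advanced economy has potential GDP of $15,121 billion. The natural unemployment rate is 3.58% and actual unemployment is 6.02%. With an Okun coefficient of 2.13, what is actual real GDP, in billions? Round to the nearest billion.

Unemployment gap = 6.02 - 3.58 = 2.44 points, so the output gap is -2.13 × 2.44 = -5.1972%.
Actual GDP = 15121 × (1 - 5.1972/100) = 15121 × 0.948028 ≈ 14335 billion.

$14,335 billion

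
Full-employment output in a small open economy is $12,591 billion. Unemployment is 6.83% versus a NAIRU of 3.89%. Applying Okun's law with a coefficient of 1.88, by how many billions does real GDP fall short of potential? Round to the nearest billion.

Output gap = -1.88 × (6.83 - 3.89) = -1.88 × 2.94 = -5.5272%.
Actual GDP ≈ 12591 × 0.944728 ≈ 11895 billion, so the shortfall is 12591 - 11895 = 696 billion.

$696 billion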